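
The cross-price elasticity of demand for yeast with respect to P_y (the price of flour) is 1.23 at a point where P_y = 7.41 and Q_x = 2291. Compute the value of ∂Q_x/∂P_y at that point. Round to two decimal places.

ε = (∂Q_x/∂P_y)·(P_y/Q_x) ⇒ ∂Q_x/∂P_y = ε·Q_x/P_y = 1.23 × 2291/7.41 ≈ 380.29.

380.29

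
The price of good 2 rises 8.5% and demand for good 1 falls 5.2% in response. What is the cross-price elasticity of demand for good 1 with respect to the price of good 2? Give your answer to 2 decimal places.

-0.61

ε = (%ΔQ of good 1) / (%ΔP of good 2) = (-5.2%) / (8.5%) ≈ -0.61.
Negative cross-price elasticity: complements.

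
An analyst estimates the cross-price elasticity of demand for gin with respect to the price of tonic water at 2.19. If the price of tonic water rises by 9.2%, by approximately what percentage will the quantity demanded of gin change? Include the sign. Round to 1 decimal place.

%ΔQ ≈ ε × %ΔP of tonic water = 2.19 × (9.2%) = 20.1%.
Demand for gin rises by about 20.1%.

20.1%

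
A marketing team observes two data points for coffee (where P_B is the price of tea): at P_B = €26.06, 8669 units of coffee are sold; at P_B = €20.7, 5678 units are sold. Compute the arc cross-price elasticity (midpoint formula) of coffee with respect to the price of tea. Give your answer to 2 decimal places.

ΔQ_A = 5678 − 8669 = -2991; ΔP_B = 20.7 − 26.06 = -5.36.
Midpoints: Q̄_A = 7173.5, P̄_B = 23.38.
ε = (ΔQ_A/Q̄_A)/(ΔP_B/P̄_B) = (-2991/7173.5)/(-5.36/23.38) ≈ 1.82.

1.82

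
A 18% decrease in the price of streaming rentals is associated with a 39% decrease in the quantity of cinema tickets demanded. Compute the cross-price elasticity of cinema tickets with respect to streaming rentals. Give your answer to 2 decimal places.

ε = (%ΔQ of cinema tickets) / (%ΔP of streaming rentals) = (-39%) / (-18%) ≈ 2.17.
Positive cross-price elasticity: substitutes.

2.17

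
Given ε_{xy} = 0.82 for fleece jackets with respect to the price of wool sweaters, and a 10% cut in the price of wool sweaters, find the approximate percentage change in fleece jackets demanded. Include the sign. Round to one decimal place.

%ΔQ ≈ ε × %ΔP of wool sweaters = 0.82 × (-10%) = -8.2%.
Demand for fleece jackets falls by about 8.2%.

-8.2%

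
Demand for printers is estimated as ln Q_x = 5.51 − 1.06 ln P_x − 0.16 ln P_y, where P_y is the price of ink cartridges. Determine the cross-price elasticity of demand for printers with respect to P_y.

-0.16

In a log-linear (constant-elasticity) demand function, the coefficient on ln P_y is the cross-price elasticity.
ε = -0.16. Negative, so printers and ink cartridges are complements.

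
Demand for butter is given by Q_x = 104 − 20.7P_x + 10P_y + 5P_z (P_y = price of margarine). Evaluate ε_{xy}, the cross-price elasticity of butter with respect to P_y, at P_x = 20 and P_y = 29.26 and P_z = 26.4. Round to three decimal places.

At P_x = 20 and P_y = 29.26 and P_z = 26.4: Q_x = 114.6.
∂Q_x/∂P_y = 10.
ε = (∂Q_x/∂P_y)(P_y/Q_x) = 10 × (29.26/114.6) ≈ 2.553.

2.553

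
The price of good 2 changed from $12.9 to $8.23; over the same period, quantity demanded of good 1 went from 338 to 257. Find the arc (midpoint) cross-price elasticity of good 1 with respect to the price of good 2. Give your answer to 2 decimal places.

0.62

ΔQ_1 = 257 − 338 = -81; ΔP_2 = 8.23 − 12.9 = -4.67.
Midpoints: Q̄_1 = 297.5, P̄_2 = 10.57.
ε = (ΔQ_1/Q̄_1)/(ΔP_2/P̄_2) = (-81/297.5)/(-4.67/10.57) ≈ 0.62.
ε > 0: good 1 and good 2 are substitutes.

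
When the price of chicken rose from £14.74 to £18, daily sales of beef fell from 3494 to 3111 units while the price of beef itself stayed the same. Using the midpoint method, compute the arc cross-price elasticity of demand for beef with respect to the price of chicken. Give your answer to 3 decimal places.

ΔQ_A = 3111 − 3494 = -383; ΔP_B = 18 − 14.74 = 3.26.
Midpoints: Q̄_A = 3302.5, P̄_B = 16.37.
ε = (ΔQ_A/Q̄_A)/(ΔP_B/P̄_B) = (-383/3302.5)/(3.26/16.37) ≈ -0.582.
ε < 0: beef and chicken are complements.

-0.582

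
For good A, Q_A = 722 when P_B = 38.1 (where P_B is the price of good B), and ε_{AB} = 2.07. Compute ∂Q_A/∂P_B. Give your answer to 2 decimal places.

39.23

ε = (∂Q_A/∂P_B)·(P_B/Q_A) ⇒ ∂Q_A/∂P_B = ε·Q_A/P_B = 2.07 × 722/38.1 ≈ 39.23.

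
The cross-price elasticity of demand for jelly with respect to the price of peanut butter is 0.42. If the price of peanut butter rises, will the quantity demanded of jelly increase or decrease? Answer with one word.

increase

ε > 0 and the price of peanut butter rises, so the quantity of jelly moves in the same direction: it increases.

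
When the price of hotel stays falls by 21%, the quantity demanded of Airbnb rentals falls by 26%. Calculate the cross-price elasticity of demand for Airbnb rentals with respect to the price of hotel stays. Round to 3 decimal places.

ε = (%ΔQ of Airbnb rentals) / (%ΔP of hotel stays) = (-26%) / (-21%) ≈ 1.238.
Positive cross-price elasticity: substitutes.

1.238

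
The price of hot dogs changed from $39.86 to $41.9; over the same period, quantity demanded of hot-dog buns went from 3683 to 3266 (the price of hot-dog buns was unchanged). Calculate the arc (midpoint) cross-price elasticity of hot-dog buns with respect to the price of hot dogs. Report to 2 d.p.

-2.41

ΔQ_A = 3266 − 3683 = -417; ΔP_B = 41.9 − 39.86 = 2.04.
Midpoints: Q̄_A = 3474.5, P̄_B = 40.88.
ε = (ΔQ_A/Q̄_A)/(ΔP_B/P̄_B) = (-417/3474.5)/(2.04/40.88) ≈ -2.41.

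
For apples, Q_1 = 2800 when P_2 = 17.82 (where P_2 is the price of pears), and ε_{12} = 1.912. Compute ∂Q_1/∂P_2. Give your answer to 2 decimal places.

300.43

ε = (∂Q_1/∂P_2)·(P_2/Q_1) ⇒ ∂Q_1/∂P_2 = ε·Q_1/P_2 = 1.912 × 2800/17.82 ≈ 300.43.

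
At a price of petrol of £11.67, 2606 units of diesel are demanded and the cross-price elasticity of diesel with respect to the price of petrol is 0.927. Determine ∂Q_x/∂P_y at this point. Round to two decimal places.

ε = (∂Q_x/∂P_y)·(P_y/Q_x) ⇒ ∂Q_x/∂P_y = ε·Q_x/P_y = 0.927 × 2606/11.67 ≈ 207.01.

207.01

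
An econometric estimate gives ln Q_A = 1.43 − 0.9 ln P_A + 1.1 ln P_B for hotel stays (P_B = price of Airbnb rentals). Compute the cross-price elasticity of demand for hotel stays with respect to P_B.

1.10

In a log-linear (constant-elasticity) demand function, the coefficient on ln P_B is the cross-price elasticity.
ε = 1.10. Positive, so hotel stays and Airbnb rentals are substitutes.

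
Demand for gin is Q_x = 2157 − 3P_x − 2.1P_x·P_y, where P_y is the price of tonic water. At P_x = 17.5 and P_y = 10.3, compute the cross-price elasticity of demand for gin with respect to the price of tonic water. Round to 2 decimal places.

At P_x = 17.5 and P_y = 10.3: Q_x = 1725.975.
∂Q_x/∂P_y = -2.1P_x = -2.1(17.5) = -36.7500.
ε = (∂Q_x/∂P_y)(P_y/Q_x) = -36.7500 × (10.3/1725.975) ≈ -0.22.

-0.22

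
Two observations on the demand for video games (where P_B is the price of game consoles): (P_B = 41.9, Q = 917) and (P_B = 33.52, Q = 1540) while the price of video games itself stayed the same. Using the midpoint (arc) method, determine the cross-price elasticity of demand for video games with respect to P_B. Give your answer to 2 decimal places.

ΔQ_A = 1540 − 917 = 623; ΔP_B = 33.52 − 41.9 = -8.38.
Midpoints: Q̄_A = 1228.5, P̄_B = 37.71.
ε = (ΔQ_A/Q̄_A)/(ΔP_B/P̄_B) = (623/1228.5)/(-8.38/37.71) ≈ -2.28.
ε < 0: video games and game consoles are complements.

-2.28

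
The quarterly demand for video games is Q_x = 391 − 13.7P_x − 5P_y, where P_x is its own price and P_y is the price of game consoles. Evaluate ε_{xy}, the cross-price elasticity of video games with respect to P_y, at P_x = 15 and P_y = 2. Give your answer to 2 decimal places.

At P_x = 15 and P_y = 2: Q_x = 175.5.
∂Q_x/∂P_y = -5.
ε = (∂Q_x/∂P_y)(P_y/Q_x) = -5 × (2/175.5) ≈ -0.06.

-0.06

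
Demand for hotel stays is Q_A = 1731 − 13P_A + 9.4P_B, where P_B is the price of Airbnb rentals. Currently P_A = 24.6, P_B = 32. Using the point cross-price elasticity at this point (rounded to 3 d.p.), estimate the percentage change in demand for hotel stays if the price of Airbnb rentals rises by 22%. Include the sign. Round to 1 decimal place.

3.9%

At P_A = 24.6, P_B = 32: Q_A = 1712.
∂Q_A/∂P_B = 9.4.
ε = (∂Q_A/∂P_B)(P_B/Q_A) = 9.4000 × 32/1712 ≈ 0.176.
%ΔQ_A ≈ ε × %ΔP_B = 0.176 × (22%) = 3.9%.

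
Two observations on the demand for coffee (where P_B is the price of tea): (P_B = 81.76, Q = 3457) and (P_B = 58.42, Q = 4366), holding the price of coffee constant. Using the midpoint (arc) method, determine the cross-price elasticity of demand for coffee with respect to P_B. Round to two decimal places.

ΔQ_A = 4366 − 3457 = 909; ΔP_B = 58.42 − 81.76 = -23.34.
Midpoints: Q̄_A = 3911.5, P̄_B = 70.09.
ε = (ΔQ_A/Q̄_A)/(ΔP_B/P̄_B) = (909/3911.5)/(-23.34/70.09) ≈ -0.70.

-0.70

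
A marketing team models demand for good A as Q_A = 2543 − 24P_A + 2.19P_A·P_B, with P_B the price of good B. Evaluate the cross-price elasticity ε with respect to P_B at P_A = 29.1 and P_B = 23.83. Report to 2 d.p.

0.45

At P_A = 29.1 and P_B = 23.83: Q_A = 3363.262.
∂Q_A/∂P_B = 2.19P_A = 2.19(29.1) = 63.7290.
ε = (∂Q_A/∂P_B)(P_B/Q_A) = 63.7290 × (23.83/3363.262) ≈ 0.45.
ε > 0: substitutes.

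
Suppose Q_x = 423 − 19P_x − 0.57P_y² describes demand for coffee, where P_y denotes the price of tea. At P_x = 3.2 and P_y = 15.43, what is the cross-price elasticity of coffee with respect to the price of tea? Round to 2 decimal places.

-1.20

At P_x = 3.2 and P_y = 15.43: Q_x = 226.492.
∂Q_x/∂P_y = -1.14P_y = -1.14(15.43) = -17.5902.
ε = (∂Q_x/∂P_y)(P_y/Q_x) = -17.5902 × (15.43/226.492) ≈ -1.20.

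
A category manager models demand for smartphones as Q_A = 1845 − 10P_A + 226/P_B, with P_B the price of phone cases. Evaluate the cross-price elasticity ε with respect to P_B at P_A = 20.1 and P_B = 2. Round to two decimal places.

-0.06

At P_A = 20.1 and P_B = 2: Q_A = 1757.
∂Q_A/∂P_B = −226/P_B² = -56.5000.
ε = (∂Q_A/∂P_B)(P_B/Q_A) = -56.5000 × (2/1757) ≈ -0.06.
ε < 0: complements.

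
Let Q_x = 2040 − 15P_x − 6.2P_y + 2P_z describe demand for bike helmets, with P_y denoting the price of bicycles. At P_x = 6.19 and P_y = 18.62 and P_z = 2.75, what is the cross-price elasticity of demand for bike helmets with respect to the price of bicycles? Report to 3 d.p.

-0.063

At P_x = 6.19 and P_y = 18.62 and P_z = 2.75: Q_x = 1837.206.
∂Q_x/∂P_y = -6.2.
ε = (∂Q_x/∂P_y)(P_y/Q_x) = -6.2 × (18.62/1837.206) ≈ -0.063.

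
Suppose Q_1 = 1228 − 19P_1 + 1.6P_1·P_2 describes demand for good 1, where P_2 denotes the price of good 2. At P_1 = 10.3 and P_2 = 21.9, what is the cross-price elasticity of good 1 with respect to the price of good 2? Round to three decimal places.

At P_1 = 10.3 and P_2 = 21.9: Q_1 = 1393.212.
∂Q_1/∂P_2 = 1.6P_1 = 1.6(10.3) = 16.4800.
ε = (∂Q_1/∂P_2)(P_2/Q_1) = 16.4800 × (21.9/1393.212) ≈ 0.259.

0.259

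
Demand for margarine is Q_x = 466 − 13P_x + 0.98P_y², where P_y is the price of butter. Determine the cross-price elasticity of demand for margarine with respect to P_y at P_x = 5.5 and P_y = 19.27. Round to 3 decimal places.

At P_x = 5.5 and P_y = 19.27: Q_x = 758.406.
∂Q_x/∂P_y = 1.96P_y = 1.96(19.27) = 37.7692.
ε = (∂Q_x/∂P_y)(P_y/Q_x) = 37.7692 × (19.27/758.406) ≈ 0.960.
ε > 0: substitutes.

0.960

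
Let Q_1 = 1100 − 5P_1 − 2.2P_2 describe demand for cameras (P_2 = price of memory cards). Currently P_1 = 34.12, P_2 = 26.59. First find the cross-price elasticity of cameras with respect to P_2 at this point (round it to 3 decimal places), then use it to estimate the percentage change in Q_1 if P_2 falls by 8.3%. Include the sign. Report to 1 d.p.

At P_1 = 34.12, P_2 = 26.59: Q_1 = 870.902.
∂Q_1/∂P_2 = -2.2.
ε = (∂Q_1/∂P_2)(P_2/Q_1) = -2.2000 × 26.59/870.902 ≈ -0.067.
%ΔQ_1 ≈ ε × %ΔP_2 = -0.067 × (-8.3%) = 0.6%.

0.6%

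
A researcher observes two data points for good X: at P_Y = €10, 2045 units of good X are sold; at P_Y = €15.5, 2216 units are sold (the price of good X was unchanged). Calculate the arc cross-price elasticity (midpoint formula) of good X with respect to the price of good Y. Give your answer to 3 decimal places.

0.186

ΔQ_X = 2216 − 2045 = 171; ΔP_Y = 15.5 − 10 = 5.5.
Midpoints: Q̄_X = 2130.5, P̄_Y = 12.75.
ε = (ΔQ_X/Q̄_X)/(ΔP_Y/P̄_Y) = (171/2130.5)/(5.5/12.75) ≈ 0.186.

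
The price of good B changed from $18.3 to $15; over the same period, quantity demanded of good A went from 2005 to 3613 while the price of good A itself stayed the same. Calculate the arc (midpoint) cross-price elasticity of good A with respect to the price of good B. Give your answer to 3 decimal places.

ΔQ_A = 3613 − 2005 = 1608; ΔP_B = 15 − 18.3 = -3.3.
Midpoints: Q̄_A = 2809.0, P̄_B = 16.65.
ε = (ΔQ_A/Q̄_A)/(ΔP_B/P̄_B) = (1608/2809.0)/(-3.3/16.65) ≈ -2.888.

-2.888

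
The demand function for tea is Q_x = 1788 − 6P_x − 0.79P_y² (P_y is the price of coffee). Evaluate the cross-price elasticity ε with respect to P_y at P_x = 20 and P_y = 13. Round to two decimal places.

At P_x = 20 and P_y = 13: Q_x = 1534.49.
∂Q_x/∂P_y = -1.58P_y = -1.58(13) = -20.5400.
ε = (∂Q_x/∂P_y)(P_y/Q_x) = -20.5400 × (13/1534.49) ≈ -0.17.

-0.17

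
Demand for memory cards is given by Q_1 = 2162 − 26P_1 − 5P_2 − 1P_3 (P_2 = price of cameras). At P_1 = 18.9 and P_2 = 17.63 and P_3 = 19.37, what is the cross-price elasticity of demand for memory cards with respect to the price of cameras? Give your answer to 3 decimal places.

At P_1 = 18.9 and P_2 = 17.63 and P_3 = 19.37: Q_1 = 1563.08.
∂Q_1/∂P_2 = -5.
ε = (∂Q_1/∂P_2)(P_2/Q_1) = -5 × (17.63/1563.08) ≈ -0.056.

-0.056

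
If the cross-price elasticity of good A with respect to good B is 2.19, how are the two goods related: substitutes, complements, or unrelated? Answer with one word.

ε = 2.19 > 0, so a higher price of good B raises demand for good A: substitutes.

substitutes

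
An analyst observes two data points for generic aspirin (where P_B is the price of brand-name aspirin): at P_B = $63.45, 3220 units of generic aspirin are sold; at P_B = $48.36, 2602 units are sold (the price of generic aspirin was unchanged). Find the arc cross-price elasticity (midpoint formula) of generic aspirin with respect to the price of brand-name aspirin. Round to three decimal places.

ΔQ_A = 2602 − 3220 = -618; ΔP_B = 48.36 − 63.45 = -15.09.
Midpoints: Q̄_A = 2911.0, P̄_B = 55.91.
ε = (ΔQ_A/Q̄_A)/(ΔP_B/P̄_B) = (-618/2911.0)/(-15.09/55.91) ≈ 0.787.
ε > 0: generic aspirin and brand-name aspirin are substitutes.

0.787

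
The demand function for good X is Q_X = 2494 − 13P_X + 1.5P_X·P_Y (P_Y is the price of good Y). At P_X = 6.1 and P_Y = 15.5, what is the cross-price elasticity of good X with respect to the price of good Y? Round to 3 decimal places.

0.055

At P_X = 6.1 and P_Y = 15.5: Q_X = 2556.525.
∂Q_X/∂P_Y = 1.5P_X = 1.5(6.1) = 9.1500.
ε = (∂Q_X/∂P_Y)(P_Y/Q_X) = 9.1500 × (15.5/2556.525) ≈ 0.055.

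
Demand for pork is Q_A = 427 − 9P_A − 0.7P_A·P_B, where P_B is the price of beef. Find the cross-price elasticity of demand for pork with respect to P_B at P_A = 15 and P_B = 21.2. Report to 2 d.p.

At P_A = 15 and P_B = 21.2: Q_A = 69.4.
∂Q_A/∂P_B = -0.7P_A = -0.7(15) = -10.5000.
ε = (∂Q_A/∂P_B)(P_B/Q_A) = -10.5000 × (21.2/69.4) ≈ -3.21.
ε < 0: complements.

-3.21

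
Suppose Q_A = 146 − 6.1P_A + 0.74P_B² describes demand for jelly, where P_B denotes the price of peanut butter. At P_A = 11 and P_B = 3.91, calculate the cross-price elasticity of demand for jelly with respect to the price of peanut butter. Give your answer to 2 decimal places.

0.25

At P_A = 11 and P_B = 3.91: Q_A = 90.213.
∂Q_A/∂P_B = 1.48P_B = 1.48(3.91) = 5.7868.
ε = (∂Q_A/∂P_B)(P_B/Q_A) = 5.7868 × (3.91/90.213) ≈ 0.25.
ε > 0: substitutes.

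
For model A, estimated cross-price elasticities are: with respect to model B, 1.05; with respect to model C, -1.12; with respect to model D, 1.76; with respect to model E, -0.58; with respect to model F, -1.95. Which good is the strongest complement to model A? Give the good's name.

model F

Complements have ε < 0. The most negative value is -1.95 (model F).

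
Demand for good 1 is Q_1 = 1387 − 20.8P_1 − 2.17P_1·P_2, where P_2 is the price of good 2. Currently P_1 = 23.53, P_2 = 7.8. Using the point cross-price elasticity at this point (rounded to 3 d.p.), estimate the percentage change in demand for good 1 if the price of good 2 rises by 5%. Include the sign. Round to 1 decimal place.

At P_1 = 23.53, P_2 = 7.8: Q_1 = 499.307.
∂Q_1/∂P_2 = -2.17P_1 = -51.0601.
ε = (∂Q_1/∂P_2)(P_2/Q_1) = -51.0601 × 7.8/499.307 ≈ -0.798.
%ΔQ_1 ≈ ε × %ΔP_2 = -0.798 × (5%) = -4.0%.

-4.0%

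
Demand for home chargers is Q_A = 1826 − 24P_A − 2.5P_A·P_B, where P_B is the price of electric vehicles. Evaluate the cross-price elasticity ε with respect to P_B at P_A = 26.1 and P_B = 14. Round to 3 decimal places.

At P_A = 26.1 and P_B = 14: Q_A = 286.1.
∂Q_A/∂P_B = -2.5P_A = -2.5(26.1) = -65.2500.
ε = (∂Q_A/∂P_B)(P_B/Q_A) = -65.2500 × (14/286.1) ≈ -3.193.

-3.193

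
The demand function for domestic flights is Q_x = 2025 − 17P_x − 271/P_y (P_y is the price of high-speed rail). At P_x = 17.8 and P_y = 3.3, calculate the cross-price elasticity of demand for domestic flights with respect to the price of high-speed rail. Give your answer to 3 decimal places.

At P_x = 17.8 and P_y = 3.3: Q_x = 1640.279.
∂Q_x/∂P_y = 271/P_y² = 24.8852.
ε = (∂Q_x/∂P_y)(P_y/Q_x) = 24.8852 × (3.3/1640.279) ≈ 0.050.
ε > 0: substitutes.

0.050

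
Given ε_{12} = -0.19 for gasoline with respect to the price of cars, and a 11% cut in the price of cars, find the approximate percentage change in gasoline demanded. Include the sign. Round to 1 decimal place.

%ΔQ ≈ ε × %ΔP of cars = -0.19 × (-11%) = 2.1%.

2.1%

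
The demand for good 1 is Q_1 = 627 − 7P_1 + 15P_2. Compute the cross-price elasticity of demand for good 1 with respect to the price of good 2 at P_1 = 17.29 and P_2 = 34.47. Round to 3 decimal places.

0.505

At P_1 = 17.29 and P_2 = 34.47: Q_1 = 1023.02.
∂Q_1/∂P_2 = 15.
ε = (∂Q_1/∂P_2)(P_2/Q_1) = 15 × (34.47/1023.02) ≈ 0.505.
Since ε > 0, good 1 and good 2 are substitutes.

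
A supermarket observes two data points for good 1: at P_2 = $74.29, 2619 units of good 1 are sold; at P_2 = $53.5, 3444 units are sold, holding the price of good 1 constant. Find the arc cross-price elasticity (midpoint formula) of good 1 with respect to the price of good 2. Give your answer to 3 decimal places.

-0.836

ΔQ_1 = 3444 − 2619 = 825; ΔP_2 = 53.5 − 74.29 = -20.79.
Midpoints: Q̄_1 = 3031.5, P̄_2 = 63.90.
ε = (ΔQ_1/Q̄_1)/(ΔP_2/P̄_2) = (825/3031.5)/(-20.79/63.90) ≈ -0.836.
ε < 0: good 1 and good 2 are complements.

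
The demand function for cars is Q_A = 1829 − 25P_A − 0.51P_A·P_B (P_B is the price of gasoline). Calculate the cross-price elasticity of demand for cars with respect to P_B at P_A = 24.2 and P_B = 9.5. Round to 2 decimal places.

-0.11

At P_A = 24.2 and P_B = 9.5: Q_A = 1106.751.
∂Q_A/∂P_B = -0.51P_A = -0.51(24.2) = -12.3420.
ε = (∂Q_A/∂P_B)(P_B/Q_A) = -12.3420 × (9.5/1106.751) ≈ -0.11.
ε < 0: complements.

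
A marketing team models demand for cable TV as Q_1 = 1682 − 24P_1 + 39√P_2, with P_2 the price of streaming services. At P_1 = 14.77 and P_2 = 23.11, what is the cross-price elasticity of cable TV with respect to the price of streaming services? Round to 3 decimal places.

At P_1 = 14.77 and P_2 = 23.11: Q_1 = 1515.004.
∂Q_1/∂P_2 = 39/(2√P_2) = 39/(2√23.11) = 4.0563.
ε = (∂Q_1/∂P_2)(P_2/Q_1) = 4.0563 × (23.11/1515.004) ≈ 0.062.

0.062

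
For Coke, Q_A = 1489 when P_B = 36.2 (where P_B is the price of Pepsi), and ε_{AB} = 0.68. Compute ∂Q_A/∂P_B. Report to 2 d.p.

27.97

ε = (∂Q_A/∂P_B)·(P_B/Q_A) ⇒ ∂Q_A/∂P_B = ε·Q_A/P_B = 0.68 × 1489/36.2 ≈ 27.97.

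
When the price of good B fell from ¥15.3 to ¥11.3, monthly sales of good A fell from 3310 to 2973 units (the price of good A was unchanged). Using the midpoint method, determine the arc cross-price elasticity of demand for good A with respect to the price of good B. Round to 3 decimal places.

0.357

ΔQ_A = 2973 − 3310 = -337; ΔP_B = 11.3 − 15.3 = -4.
Midpoints: Q̄_A = 3141.5, P̄_B = 13.30.
ε = (ΔQ_A/Q̄_A)/(ΔP_B/P̄_B) = (-337/3141.5)/(-4/13.30) ≈ 0.357.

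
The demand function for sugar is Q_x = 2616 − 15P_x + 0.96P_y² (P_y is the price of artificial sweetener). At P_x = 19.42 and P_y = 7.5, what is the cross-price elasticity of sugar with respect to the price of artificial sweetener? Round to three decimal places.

0.045

At P_x = 19.42 and P_y = 7.5: Q_x = 2378.7.
∂Q_x/∂P_y = 1.92P_y = 1.92(7.5) = 14.4000.
ε = (∂Q_x/∂P_y)(P_y/Q_x) = 14.4000 × (7.5/2378.7) ≈ 0.045.
ε > 0: substitutes.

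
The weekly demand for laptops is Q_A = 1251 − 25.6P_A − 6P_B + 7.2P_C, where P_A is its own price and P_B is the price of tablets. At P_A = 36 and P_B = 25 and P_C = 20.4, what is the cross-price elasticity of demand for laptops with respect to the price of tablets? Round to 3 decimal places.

At P_A = 36 and P_B = 25 and P_C = 20.4: Q_A = 326.28.
∂Q_A/∂P_B = -6.
ε = (∂Q_A/∂P_B)(P_B/Q_A) = -6 × (25/326.28) ≈ -0.460.

-0.460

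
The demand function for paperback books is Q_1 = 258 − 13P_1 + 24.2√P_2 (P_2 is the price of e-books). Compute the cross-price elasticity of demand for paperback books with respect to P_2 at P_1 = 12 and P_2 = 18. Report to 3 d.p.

0.251

At P_1 = 12 and P_2 = 18: Q_1 = 204.672.
∂Q_1/∂P_2 = 24.2/(2√P_2) = 24.2/(2√18) = 2.8520.
ε = (∂Q_1/∂P_2)(P_2/Q_1) = 2.8520 × (18/204.672) ≈ 0.251.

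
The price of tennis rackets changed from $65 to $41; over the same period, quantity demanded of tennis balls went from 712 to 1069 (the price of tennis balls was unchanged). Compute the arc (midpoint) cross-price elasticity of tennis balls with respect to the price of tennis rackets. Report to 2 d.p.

-0.89

ΔQ_A = 1069 − 712 = 357; ΔP_B = 41 − 65 = -24.
Midpoints: Q̄_A = 890.5, P̄_B = 53.00.
ε = (ΔQ_A/Q̄_A)/(ΔP_B/P̄_B) = (357/890.5)/(-24/53.00) ≈ -0.89.
ε < 0: tennis balls and tennis rackets are complements.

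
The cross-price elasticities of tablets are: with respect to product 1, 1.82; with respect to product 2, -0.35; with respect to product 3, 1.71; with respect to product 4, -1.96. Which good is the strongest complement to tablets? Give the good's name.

Complements have ε < 0. The most negative value is -1.96 (product 4).

product 4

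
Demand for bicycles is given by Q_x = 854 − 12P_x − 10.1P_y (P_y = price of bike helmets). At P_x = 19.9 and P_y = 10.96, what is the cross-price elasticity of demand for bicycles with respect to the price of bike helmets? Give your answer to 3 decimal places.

-0.219

At P_x = 19.9 and P_y = 10.96: Q_x = 504.504.
∂Q_x/∂P_y = -10.1.
ε = (∂Q_x/∂P_y)(P_y/Q_x) = -10.1 × (10.96/504.504) ≈ -0.219.
Since ε < 0, bicycles and bike helmets are complements.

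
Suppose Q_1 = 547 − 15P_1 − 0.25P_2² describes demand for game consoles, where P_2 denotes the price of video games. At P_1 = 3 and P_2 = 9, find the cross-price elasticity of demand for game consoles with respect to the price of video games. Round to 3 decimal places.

At P_1 = 3 and P_2 = 9: Q_1 = 481.75.
∂Q_1/∂P_2 = -0.5P_2 = -0.5(9) = -4.5000.
ε = (∂Q_1/∂P_2)(P_2/Q_1) = -4.5000 × (9/481.75) ≈ -0.084.

-0.084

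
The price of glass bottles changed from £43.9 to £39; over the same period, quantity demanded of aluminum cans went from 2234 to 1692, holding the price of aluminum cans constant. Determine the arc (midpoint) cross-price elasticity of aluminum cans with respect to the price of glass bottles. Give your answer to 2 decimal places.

2.34

ΔQ_A = 1692 − 2234 = -542; ΔP_B = 39 − 43.9 = -4.9.
Midpoints: Q̄_A = 1963.0, P̄_B = 41.45.
ε = (ΔQ_A/Q̄_A)/(ΔP_B/P̄_B) = (-542/1963.0)/(-4.9/41.45) ≈ 2.34.
ε > 0: aluminum cans and glass bottles are substitutes.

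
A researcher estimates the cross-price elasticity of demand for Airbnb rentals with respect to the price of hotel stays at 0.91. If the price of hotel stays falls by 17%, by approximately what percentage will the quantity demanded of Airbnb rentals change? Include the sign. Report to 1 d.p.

-15.5%

%ΔQ ≈ ε × %ΔP of hotel stays = 0.91 × (-17%) = -15.5%.
Demand for Airbnb rentals falls by about 15.5%.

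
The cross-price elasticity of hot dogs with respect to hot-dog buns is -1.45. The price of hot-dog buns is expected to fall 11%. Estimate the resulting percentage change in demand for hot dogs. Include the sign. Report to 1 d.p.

%ΔQ ≈ ε × %ΔP of hot-dog buns = -1.45 × (-11%) = 16.0%.

16.0%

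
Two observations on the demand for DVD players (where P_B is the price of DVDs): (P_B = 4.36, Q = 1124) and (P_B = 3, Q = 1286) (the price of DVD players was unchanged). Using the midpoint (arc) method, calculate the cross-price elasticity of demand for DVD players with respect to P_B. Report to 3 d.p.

-0.364

ΔQ_A = 1286 − 1124 = 162; ΔP_B = 3 − 4.36 = -1.36.
Midpoints: Q̄_A = 1205.0, P̄_B = 3.68.
ε = (ΔQ_A/Q̄_A)/(ΔP_B/P̄_B) = (162/1205.0)/(-1.36/3.68) ≈ -0.364.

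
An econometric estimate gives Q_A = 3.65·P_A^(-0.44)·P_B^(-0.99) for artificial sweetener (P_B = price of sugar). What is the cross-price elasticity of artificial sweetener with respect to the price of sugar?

In a log-linear (constant-elasticity) demand function, the coefficient on the exponent of P_B is the cross-price elasticity.
ε = -0.99. Negative, so artificial sweetener and sugar are complements.

-0.99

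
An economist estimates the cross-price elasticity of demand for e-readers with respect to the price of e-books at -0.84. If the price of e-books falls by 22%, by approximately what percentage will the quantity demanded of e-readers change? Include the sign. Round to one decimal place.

18.5%

%ΔQ ≈ ε × %ΔP of e-books = -0.84 × (-22%) = 18.5%.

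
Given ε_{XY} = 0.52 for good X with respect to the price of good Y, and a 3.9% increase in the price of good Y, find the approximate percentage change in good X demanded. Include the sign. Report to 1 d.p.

2.0%

%ΔQ ≈ ε × %ΔP of good Y = 0.52 × (3.9%) = 2.0%.
Demand for good X rises by about 2.0%.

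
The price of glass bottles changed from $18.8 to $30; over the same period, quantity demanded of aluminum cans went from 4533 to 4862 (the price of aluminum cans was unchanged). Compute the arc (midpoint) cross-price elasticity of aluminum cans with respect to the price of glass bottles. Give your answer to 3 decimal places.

ΔQ_A = 4862 − 4533 = 329; ΔP_B = 30 − 18.8 = 11.2.
Midpoints: Q̄_A = 4697.5, P̄_B = 24.40.
ε = (ΔQ_A/Q̄_A)/(ΔP_B/P̄_B) = (329/4697.5)/(11.2/24.40) ≈ 0.153.
ε > 0: aluminum cans and glass bottles are substitutes.

0.153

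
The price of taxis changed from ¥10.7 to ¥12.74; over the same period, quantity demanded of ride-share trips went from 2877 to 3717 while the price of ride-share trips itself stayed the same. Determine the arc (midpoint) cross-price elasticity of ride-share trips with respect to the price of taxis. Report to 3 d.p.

ΔQ_A = 3717 − 2877 = 840; ΔP_B = 12.74 − 10.7 = 2.04.
Midpoints: Q̄_A = 3297.0, P̄_B = 11.72.
ε = (ΔQ_A/Q̄_A)/(ΔP_B/P̄_B) = (840/3297.0)/(2.04/11.72) ≈ 1.464.

1.464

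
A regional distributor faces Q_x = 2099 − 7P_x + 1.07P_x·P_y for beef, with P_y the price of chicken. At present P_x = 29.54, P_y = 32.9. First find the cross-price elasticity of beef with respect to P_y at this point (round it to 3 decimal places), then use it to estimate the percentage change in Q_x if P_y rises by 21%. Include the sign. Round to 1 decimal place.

7.5%

At P_x = 29.54, P_y = 32.9: Q_x = 2932.117.
∂Q_x/∂P_y = 1.07P_x = 31.6078.
ε = (∂Q_x/∂P_y)(P_y/Q_x) = 31.6078 × 32.9/2932.117 ≈ 0.355.
%ΔQ_x ≈ ε × %ΔP_y = 0.355 × (21%) = 7.5%.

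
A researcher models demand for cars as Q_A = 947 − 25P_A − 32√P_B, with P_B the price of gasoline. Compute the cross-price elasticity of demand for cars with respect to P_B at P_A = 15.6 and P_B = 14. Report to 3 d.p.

At P_A = 15.6 and P_B = 14: Q_A = 437.267.
∂Q_A/∂P_B = -32/(2√P_B) = -32/(2√14) = -4.2762.
ε = (∂Q_A/∂P_B)(P_B/Q_A) = -4.2762 × (14/437.267) ≈ -0.137.
ε < 0: complements.

-0.137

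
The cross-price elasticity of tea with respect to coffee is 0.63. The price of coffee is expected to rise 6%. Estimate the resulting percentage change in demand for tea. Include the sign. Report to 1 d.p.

3.8%

%ΔQ ≈ ε × %ΔP of coffee = 0.63 × (6%) = 3.8%.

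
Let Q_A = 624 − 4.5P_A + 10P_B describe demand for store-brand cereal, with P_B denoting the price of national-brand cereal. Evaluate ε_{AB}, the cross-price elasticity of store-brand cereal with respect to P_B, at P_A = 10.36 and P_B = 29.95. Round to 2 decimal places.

At P_A = 10.36 and P_B = 29.95: Q_A = 876.88.
∂Q_A/∂P_B = 10.
ε = (∂Q_A/∂P_B)(P_B/Q_A) = 10 × (29.95/876.88) ≈ 0.34.

0.34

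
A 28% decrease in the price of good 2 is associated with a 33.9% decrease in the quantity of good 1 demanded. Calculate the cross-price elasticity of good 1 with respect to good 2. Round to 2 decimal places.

1.21

ε = (%ΔQ of good 1) / (%ΔP of good 2) = (-33.9%) / (-28%) ≈ 1.21.
Positive cross-price elasticity: substitutes.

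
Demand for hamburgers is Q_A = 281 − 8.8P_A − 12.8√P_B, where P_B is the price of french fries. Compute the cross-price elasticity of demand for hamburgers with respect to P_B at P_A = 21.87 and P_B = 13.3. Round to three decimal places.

At P_A = 21.87 and P_B = 13.3: Q_A = 41.863.
∂Q_A/∂P_B = -12.8/(2√P_B) = -12.8/(2√13.3) = -1.7549.
ε = (∂Q_A/∂P_B)(P_B/Q_A) = -1.7549 × (13.3/41.863) ≈ -0.558.

-0.558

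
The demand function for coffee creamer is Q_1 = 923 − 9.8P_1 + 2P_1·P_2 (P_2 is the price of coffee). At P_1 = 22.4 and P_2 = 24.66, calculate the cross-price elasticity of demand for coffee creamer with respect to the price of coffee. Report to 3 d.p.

0.611

At P_1 = 22.4 and P_2 = 24.66: Q_1 = 1808.248.
∂Q_1/∂P_2 = 2P_1 = 2(22.4) = 44.8000.
ε = (∂Q_1/∂P_2)(P_2/Q_1) = 44.8000 × (24.66/1808.248) ≈ 0.611.
ε > 0: substitutes.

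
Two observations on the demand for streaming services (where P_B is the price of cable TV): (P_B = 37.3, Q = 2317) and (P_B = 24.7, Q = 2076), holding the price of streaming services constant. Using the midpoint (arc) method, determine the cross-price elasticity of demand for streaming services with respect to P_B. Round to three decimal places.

ΔQ_A = 2076 − 2317 = -241; ΔP_B = 24.7 − 37.3 = -12.6.
Midpoints: Q̄_A = 2196.5, P̄_B = 31.00.
ε = (ΔQ_A/Q̄_A)/(ΔP_B/P̄_B) = (-241/2196.5)/(-12.6/31.00) ≈ 0.270.
ε > 0: streaming services and cable TV are substitutes.

0.270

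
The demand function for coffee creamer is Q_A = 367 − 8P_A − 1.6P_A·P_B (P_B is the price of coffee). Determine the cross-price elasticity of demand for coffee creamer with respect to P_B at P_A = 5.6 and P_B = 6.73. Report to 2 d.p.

-0.23

At P_A = 5.6 and P_B = 6.73: Q_A = 261.899.
∂Q_A/∂P_B = -1.6P_A = -1.6(5.6) = -8.9600.
ε = (∂Q_A/∂P_B)(P_B/Q_A) = -8.9600 × (6.73/261.899) ≈ -0.23.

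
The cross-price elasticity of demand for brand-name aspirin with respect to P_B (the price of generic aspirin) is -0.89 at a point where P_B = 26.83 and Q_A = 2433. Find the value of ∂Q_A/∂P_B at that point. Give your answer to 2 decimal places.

-80.71

ε = (∂Q_A/∂P_B)·(P_B/Q_A) ⇒ ∂Q_A/∂P_B = ε·Q_A/P_B = -0.89 × 2433/26.83 ≈ -80.71.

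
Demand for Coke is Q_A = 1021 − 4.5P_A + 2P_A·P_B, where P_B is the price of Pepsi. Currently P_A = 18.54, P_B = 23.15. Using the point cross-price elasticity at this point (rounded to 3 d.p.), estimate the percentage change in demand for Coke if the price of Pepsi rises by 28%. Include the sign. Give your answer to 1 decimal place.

13.4%

At P_A = 18.54, P_B = 23.15: Q_A = 1795.972.
∂Q_A/∂P_B = 2P_A = 37.0800.
ε = (∂Q_A/∂P_B)(P_B/Q_A) = 37.0800 × 23.15/1795.972 ≈ 0.478.
%ΔQ_A ≈ ε × %ΔP_B = 0.478 × (28%) = 13.4%.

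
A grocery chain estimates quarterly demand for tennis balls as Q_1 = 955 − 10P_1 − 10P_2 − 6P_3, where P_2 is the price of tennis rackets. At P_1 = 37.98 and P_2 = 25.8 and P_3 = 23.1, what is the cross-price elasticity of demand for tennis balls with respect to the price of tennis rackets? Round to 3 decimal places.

At P_1 = 37.98 and P_2 = 25.8 and P_3 = 23.1: Q_1 = 178.6.
∂Q_1/∂P_2 = -10.
ε = (∂Q_1/∂P_2)(P_2/Q_1) = -10 × (25.8/178.6) ≈ -1.445.
Since ε < 0, tennis balls and tennis rackets are complements.

-1.445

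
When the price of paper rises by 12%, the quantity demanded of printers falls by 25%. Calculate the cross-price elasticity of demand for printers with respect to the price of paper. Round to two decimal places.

-2.08

ε = (%ΔQ of printers) / (%ΔP of paper) = (-25%) / (12%) ≈ -2.08.
Negative cross-price elasticity: complements.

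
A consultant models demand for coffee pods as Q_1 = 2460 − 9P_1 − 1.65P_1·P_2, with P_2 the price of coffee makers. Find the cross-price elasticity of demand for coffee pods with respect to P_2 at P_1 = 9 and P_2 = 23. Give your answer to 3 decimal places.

-0.168

At P_1 = 9 and P_2 = 23: Q_1 = 2037.45.
∂Q_1/∂P_2 = -1.65P_1 = -1.65(9) = -14.8500.
ε = (∂Q_1/∂P_2)(P_2/Q_1) = -14.8500 × (23/2037.45) ≈ -0.168.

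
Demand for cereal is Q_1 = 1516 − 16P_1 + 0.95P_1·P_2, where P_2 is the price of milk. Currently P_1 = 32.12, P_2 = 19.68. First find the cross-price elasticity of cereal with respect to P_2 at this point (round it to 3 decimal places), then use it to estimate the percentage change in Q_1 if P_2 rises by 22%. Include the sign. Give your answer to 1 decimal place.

8.3%

At P_1 = 32.12, P_2 = 19.68: Q_1 = 1602.596.
∂Q_1/∂P_2 = 0.95P_1 = 30.5140.
ε = (∂Q_1/∂P_2)(P_2/Q_1) = 30.5140 × 19.68/1602.596 ≈ 0.375.
%ΔQ_1 ≈ ε × %ΔP_2 = 0.375 × (22%) = 8.3%.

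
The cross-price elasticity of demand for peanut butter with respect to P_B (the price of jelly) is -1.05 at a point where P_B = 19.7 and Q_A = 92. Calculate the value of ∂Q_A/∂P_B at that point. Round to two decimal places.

-4.90

ε = (∂Q_A/∂P_B)·(P_B/Q_A) ⇒ ∂Q_A/∂P_B = ε·Q_A/P_B = -1.05 × 92/19.7 ≈ -4.90.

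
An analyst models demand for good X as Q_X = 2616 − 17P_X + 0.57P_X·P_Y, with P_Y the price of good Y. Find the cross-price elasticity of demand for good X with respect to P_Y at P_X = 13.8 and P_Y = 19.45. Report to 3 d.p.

0.060

At P_X = 13.8 and P_Y = 19.45: Q_X = 2534.394.
∂Q_X/∂P_Y = 0.57P_X = 0.57(13.8) = 7.8660.
ε = (∂Q_X/∂P_Y)(P_Y/Q_X) = 7.8660 × (19.45/2534.394) ≈ 0.060.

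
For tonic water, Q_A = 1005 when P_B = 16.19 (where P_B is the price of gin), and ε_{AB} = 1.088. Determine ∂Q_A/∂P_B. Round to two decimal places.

ε = (∂Q_A/∂P_B)·(P_B/Q_A) ⇒ ∂Q_A/∂P_B = ε·Q_A/P_B = 1.088 × 1005/16.19 ≈ 67.54.

67.54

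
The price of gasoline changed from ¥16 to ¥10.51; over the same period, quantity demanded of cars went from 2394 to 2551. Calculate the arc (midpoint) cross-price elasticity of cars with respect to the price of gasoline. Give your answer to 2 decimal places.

ΔQ_A = 2551 − 2394 = 157; ΔP_B = 10.51 − 16 = -5.49.
Midpoints: Q̄_A = 2472.5, P̄_B = 13.25.
ε = (ΔQ_A/Q̄_A)/(ΔP_B/P̄_B) = (157/2472.5)/(-5.49/13.25) ≈ -0.15.
ε < 0: cars and gasoline are complements.

-0.15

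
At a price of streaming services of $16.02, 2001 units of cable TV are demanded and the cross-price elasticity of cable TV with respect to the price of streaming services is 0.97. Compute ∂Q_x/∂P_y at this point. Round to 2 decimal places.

121.16

ε = (∂Q_x/∂P_y)·(P_y/Q_x) ⇒ ∂Q_x/∂P_y = ε·Q_x/P_y = 0.97 × 2001/16.02 ≈ 121.16.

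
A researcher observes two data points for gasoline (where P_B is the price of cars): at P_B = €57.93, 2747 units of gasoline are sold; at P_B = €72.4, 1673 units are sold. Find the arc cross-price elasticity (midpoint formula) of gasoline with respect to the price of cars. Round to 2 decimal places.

ΔQ_A = 1673 − 2747 = -1074; ΔP_B = 72.4 − 57.93 = 14.47.
Midpoints: Q̄_A = 2210.0, P̄_B = 65.17.
ε = (ΔQ_A/Q̄_A)/(ΔP_B/P̄_B) = (-1074/2210.0)/(14.47/65.17) ≈ -2.19.
ε < 0: gasoline and cars are complements.

-2.19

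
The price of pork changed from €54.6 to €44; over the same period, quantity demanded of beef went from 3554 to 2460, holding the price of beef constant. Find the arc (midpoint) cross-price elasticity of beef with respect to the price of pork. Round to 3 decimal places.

ΔQ_A = 2460 − 3554 = -1094; ΔP_B = 44 − 54.6 = -10.6.
Midpoints: Q̄_A = 3007.0, P̄_B = 49.30.
ε = (ΔQ_A/Q̄_A)/(ΔP_B/P̄_B) = (-1094/3007.0)/(-10.6/49.30) ≈ 1.692.

1.692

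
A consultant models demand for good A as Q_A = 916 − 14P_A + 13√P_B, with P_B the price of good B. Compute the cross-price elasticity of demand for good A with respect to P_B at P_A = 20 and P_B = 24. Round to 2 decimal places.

At P_A = 20 and P_B = 24: Q_A = 699.687.
∂Q_A/∂P_B = 13/(2√P_B) = 13/(2√24) = 1.3268.
ε = (∂Q_A/∂P_B)(P_B/Q_A) = 1.3268 × (24/699.687) ≈ 0.05.

0.05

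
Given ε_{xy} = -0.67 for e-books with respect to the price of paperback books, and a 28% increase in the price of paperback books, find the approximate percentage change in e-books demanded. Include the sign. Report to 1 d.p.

%ΔQ ≈ ε × %ΔP of paperback books = -0.67 × (28%) = -18.8%.
Demand for e-books falls by about 18.8%.

-18.8%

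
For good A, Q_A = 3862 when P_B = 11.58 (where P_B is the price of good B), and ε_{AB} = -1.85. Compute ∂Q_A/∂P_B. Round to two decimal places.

ε = (∂Q_A/∂P_B)·(P_B/Q_A) ⇒ ∂Q_A/∂P_B = ε·Q_A/P_B = -1.85 × 3862/11.58 ≈ -616.99.

-616.99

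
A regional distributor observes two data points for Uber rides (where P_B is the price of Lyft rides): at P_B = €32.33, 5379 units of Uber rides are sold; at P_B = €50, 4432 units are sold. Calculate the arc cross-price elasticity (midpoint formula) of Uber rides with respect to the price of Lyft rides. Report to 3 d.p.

ΔQ_A = 4432 − 5379 = -947; ΔP_B = 50 − 32.33 = 17.67.
Midpoints: Q̄_A = 4905.5, P̄_B = 41.16.
ε = (ΔQ_A/Q̄_A)/(ΔP_B/P̄_B) = (-947/4905.5)/(17.67/41.16) ≈ -0.450.
ε < 0: Uber rides and Lyft rides are complements.

-0.450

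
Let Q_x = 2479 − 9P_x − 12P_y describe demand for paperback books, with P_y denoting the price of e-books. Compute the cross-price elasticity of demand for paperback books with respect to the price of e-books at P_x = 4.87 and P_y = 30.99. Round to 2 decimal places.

At P_x = 4.87 and P_y = 30.99: Q_x = 2063.29.
∂Q_x/∂P_y = -12.
ε = (∂Q_x/∂P_y)(P_y/Q_x) = -12 × (30.99/2063.29) ≈ -0.18.
Since ε < 0, paperback books and e-books are complements.

-0.18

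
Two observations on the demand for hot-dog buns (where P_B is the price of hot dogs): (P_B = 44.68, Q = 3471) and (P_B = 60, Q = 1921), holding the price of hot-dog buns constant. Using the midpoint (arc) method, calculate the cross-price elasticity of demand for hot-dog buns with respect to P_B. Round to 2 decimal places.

-1.96

ΔQ_A = 1921 − 3471 = -1550; ΔP_B = 60 − 44.68 = 15.32.
Midpoints: Q̄_A = 2696.0, P̄_B = 52.34.
ε = (ΔQ_A/Q̄_A)/(ΔP_B/P̄_B) = (-1550/2696.0)/(15.32/52.34) ≈ -1.96.
ε < 0: hot-dog buns and hot dogs are complements.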